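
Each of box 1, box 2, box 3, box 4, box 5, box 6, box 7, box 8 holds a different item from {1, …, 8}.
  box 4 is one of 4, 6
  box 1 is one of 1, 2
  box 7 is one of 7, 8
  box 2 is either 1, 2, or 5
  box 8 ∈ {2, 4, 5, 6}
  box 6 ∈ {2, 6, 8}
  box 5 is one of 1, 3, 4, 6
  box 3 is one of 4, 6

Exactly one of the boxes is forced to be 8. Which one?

The 8 variables together cover exactly {1, 2, 3, 4, 5, 6, 7, 8} — 8 values for 8 variables — and 3 appears only in box 5's list, so box 5 = 3.
Among the 7 still-open variables, 7 fits only box 7 (and all 7 values in {1, 2, 4, 5, 6, 7, 8} must be used), so box 7 = 7.
The 6 still-open variables draw from only 6 values {1, 2, 4, 5, 6, 8}, so each is used; only box 6 can be 8, hence box 6 = 8.

box 6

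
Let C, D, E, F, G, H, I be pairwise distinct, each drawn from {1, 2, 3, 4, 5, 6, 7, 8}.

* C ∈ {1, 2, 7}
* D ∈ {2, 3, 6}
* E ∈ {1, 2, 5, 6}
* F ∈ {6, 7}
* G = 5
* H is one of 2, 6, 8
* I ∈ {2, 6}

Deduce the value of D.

3

G's domain is down to {5}, so G = 5. So E can't be 5.
The 6 still-open variables together cover exactly {1, 2, 3, 6, 7, 8} — 6 values for 6 variables — and 3 appears only in D's list, so D = 3.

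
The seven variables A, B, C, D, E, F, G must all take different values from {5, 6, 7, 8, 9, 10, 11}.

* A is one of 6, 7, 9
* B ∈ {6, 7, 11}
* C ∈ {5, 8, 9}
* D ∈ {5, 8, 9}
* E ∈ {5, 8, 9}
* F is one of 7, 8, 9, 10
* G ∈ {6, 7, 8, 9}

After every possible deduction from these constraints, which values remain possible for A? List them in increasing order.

Among the 7 variables, 10 fits only F (and all 7 values in {5, 6, 7, 8, 9, 10, 11} must be used), so F = 10.
The 6 still-open variables together cover exactly {5, 6, 7, 8, 9, 11} — 6 values for 6 variables — and 11 appears only in B's list, so B = 11.
C, D, E between them cover only {5, 8, 9} — a naked triple. Remove those values from A, G.
No further eliminations apply; A can still be any of 6, 7.

6, 7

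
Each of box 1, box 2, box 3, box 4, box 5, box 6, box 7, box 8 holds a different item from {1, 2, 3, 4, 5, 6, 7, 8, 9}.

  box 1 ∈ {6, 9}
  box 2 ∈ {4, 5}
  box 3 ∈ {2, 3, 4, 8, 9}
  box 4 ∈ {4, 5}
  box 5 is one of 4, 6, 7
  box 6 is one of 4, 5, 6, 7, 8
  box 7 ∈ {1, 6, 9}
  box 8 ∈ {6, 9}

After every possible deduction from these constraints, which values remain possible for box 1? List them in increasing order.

box 1 and box 8 share exactly the 2 values {6, 9}; by pigeonhole those values go to them, so strike 6, 9 from box 3, box 5, box 6, box 7.
That leaves box 7 = 1.
The 2 variables box 2 and box 4 are confined to {4, 5}, which locks those values in; drop them from box 3, box 5, box 6.
box 5 must be 7 (only option left). So box 6 can't be 7.
box 6 has just one choice, so box 6 = 8. Eliminate 8 elsewhere: box 3.
No further eliminations apply; box 1 can still be any of 6, 9.

6, 9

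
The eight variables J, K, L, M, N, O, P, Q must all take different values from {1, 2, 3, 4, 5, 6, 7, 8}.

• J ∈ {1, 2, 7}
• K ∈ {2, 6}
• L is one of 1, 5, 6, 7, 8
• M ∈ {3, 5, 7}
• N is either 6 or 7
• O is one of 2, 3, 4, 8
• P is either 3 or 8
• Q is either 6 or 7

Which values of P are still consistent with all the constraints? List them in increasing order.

3, 8

The 8 variables together cover exactly {1, 2, 3, 4, 5, 6, 7, 8} — 8 values for 8 variables — and 4 appears only in O's list, so O = 4.
The 2 variables N and Q are confined to {6, 7}, which locks those values in; drop them from J, K, L, M.
K has just one choice, so K = 2. Remove 2 from J.
J's domain is down to {1}, so J = 1. Eliminate 1 elsewhere: L.
No further eliminations apply; P can still be any of 3, 8.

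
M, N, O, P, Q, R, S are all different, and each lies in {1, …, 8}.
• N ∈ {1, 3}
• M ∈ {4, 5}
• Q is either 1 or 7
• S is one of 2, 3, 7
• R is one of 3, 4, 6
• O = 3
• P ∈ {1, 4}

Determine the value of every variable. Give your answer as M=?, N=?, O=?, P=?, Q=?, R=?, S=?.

O's domain is down to {3}, so O = 3. Strike 3 from N, R, S.
That leaves N = 1. So P, Q can't be 1.
P's domain is down to {4}, so P = 4. Eliminate 4 elsewhere: M, R.
That leaves Q = 7. So S can't be 7.
R's domain is down to {6}, so R = 6.
S's domain is down to {2}, so S = 2.
M has just one choice, so M = 5.

M=5, N=1, O=3, P=4, Q=7, R=6, S=2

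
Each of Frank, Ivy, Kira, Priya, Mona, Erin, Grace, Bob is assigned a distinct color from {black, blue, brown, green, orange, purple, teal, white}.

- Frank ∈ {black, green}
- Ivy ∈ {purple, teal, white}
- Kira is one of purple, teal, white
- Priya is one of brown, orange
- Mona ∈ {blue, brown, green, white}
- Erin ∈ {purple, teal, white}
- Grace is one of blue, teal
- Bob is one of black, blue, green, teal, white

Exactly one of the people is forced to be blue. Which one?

The 8 variables together cover exactly {black, blue, brown, green, orange, purple, teal, white} — 8 values for 8 variables — and orange appears only in Priya's list, so Priya = orange.
Among the 7 still-open variables, brown fits only Mona (and all 7 values in {black, blue, brown, green, purple, teal, white} must be used), so Mona = brown.
Ivy, Kira, Erin between them cover only {purple, teal, white} — a naked triple. Remove those values from Grace, Bob.
So blue goes to Grace.

Grace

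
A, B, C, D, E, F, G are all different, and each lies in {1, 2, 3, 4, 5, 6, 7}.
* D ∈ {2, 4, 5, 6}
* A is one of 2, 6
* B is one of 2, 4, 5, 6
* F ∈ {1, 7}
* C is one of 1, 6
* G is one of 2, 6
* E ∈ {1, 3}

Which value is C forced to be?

1

The 7 variables together cover exactly {1, 2, 3, 4, 5, 6, 7} — 7 values for 7 variables — and 3 appears only in E's list, so E = 3.
Among the 6 still-open variables, 7 fits only F (and all 6 values in {1, 2, 4, 5, 6, 7} must be used), so F = 7.
The 5 still-open variables together cover exactly {1, 2, 4, 5, 6} — 5 values for 5 variables — and 1 appears only in C's list, so C = 1.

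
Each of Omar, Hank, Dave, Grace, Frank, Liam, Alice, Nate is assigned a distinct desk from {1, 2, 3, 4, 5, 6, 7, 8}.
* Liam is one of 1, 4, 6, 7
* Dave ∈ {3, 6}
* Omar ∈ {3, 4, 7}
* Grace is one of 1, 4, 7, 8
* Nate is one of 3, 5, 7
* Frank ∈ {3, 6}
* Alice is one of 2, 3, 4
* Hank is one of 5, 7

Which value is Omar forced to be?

4

The 8 variables together cover exactly {1, 2, 3, 4, 5, 6, 7, 8} — 8 values for 8 variables — and 2 appears only in Alice's list, so Alice = 2.
Among the 7 still-open variables, 8 fits only Grace (and all 7 values in {1, 3, 4, 5, 6, 7, 8} must be used), so Grace = 8.
The 6 still-open variables together cover exactly {1, 3, 4, 5, 6, 7} — 6 values for 6 variables — and 1 appears only in Liam's list, so Liam = 1.
The 5 still-open variables draw from only 5 values {3, 4, 5, 6, 7}, so each is used; only Omar can be 4, hence Omar = 4.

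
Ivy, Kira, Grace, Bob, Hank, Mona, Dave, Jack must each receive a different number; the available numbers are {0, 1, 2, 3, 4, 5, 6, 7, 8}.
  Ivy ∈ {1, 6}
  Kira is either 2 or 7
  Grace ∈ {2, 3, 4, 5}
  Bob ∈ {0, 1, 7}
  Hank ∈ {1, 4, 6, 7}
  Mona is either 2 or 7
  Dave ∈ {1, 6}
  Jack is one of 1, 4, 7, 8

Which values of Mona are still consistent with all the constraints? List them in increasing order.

Ivy and Dave share exactly the 2 values {1, 6}; by pigeonhole those values go to them, so strike 1, 6 from Bob, Hank, Jack.
Kira and Mona between them cover only {2, 7} — a naked pair. Remove those values from Grace, Bob, Hank, Jack.
Bob must be 0 (only option left).
That leaves Hank = 4. Remove 4 from Grace, Jack.
Jack's domain is down to {8}, so Jack = 8.
No further eliminations apply; Mona can still be any of 2, 7.

2, 7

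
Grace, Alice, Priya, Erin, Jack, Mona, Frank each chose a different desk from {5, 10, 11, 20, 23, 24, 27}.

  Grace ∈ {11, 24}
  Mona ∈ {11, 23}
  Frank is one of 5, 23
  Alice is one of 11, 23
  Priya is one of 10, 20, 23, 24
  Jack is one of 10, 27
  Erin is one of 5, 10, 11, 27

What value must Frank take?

Among the 7 variables, 20 fits only Priya (and all 7 values in {5, 10, 11, 20, 23, 24, 27} must be used), so Priya = 20.
The 6 still-open variables draw from only 6 values {5, 10, 11, 23, 24, 27}, so each is used; only Grace can be 24, hence Grace = 24.
Alice and Mona share exactly the 2 values {11, 23}; by pigeonhole those values go to them, so strike 11, 23 from Erin, Frank.
So Frank = 5.

5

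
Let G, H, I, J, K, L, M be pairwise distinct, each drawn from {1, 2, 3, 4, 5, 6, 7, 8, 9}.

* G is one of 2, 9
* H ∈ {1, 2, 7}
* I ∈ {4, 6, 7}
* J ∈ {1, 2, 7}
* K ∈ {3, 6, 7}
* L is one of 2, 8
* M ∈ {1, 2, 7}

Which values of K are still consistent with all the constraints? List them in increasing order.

3, 6

H, J, M share exactly the 3 values {1, 2, 7}; by pigeonhole those values go to them, so strike 1, 2, 7 from G, I, K, L.
G has just one choice, so G = 9.
L's domain is down to {8}, so L = 8.
No further eliminations apply; K can still be any of 3, 6.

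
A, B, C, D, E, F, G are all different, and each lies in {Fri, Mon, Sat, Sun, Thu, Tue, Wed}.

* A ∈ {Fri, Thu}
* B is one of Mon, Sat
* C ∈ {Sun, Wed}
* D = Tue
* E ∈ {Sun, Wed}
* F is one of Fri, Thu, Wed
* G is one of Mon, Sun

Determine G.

D's domain is down to {Tue}, so D = Tue.
Among the 6 still-open variables, Sat fits only B (and all 6 values in {Fri, Mon, Sat, Sun, Thu, Wed} must be used), so B = Sat.
The 5 still-open variables together cover exactly {Fri, Mon, Sun, Thu, Wed} — 5 values for 5 variables — and Mon appears only in G's list, so G = Mon.

Mon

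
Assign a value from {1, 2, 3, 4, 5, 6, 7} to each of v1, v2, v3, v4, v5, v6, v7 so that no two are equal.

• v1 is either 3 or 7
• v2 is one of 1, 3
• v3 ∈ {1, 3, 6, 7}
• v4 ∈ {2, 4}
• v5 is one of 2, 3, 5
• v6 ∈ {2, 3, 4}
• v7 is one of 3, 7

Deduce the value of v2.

1

The 7 variables draw from only 7 values {1, 2, 3, 4, 5, 6, 7}, so each is used; only v5 can be 5, hence v5 = 5.
The 6 still-open variables draw from only 6 values {1, 2, 3, 4, 6, 7}, so each is used; only v3 can be 6, hence v3 = 6.
Among the 5 still-open variables, 1 fits only v2 (and all 5 values in {1, 2, 3, 4, 7} must be used), so v2 = 1.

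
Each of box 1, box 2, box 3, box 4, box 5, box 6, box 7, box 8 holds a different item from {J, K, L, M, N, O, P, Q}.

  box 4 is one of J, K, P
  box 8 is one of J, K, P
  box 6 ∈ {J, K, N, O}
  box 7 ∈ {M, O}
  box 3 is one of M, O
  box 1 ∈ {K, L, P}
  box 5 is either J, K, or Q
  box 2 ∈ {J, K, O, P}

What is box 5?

Q

The 8 variables draw from only 8 values {J, K, L, M, N, O, P, Q}, so each is used; only box 1 can be L, hence box 1 = L.
The 7 still-open variables draw from only 7 values {J, K, M, N, O, P, Q}, so each is used; only box 6 can be N, hence box 6 = N.
Among the 6 still-open variables, Q fits only box 5 (and all 6 values in {J, K, M, O, P, Q} must be used), so box 5 = Q.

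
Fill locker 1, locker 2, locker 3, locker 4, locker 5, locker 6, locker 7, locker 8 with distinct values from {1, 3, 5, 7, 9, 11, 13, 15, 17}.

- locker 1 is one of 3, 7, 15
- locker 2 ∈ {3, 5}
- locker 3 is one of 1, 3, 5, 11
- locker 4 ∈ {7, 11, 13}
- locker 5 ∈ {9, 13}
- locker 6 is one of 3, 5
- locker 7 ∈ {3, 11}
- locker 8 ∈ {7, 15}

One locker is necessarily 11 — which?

Among the 8 variables, 1 fits only locker 3 (and all 8 values in {1, 3, 5, 7, 9, 11, 13, 15} must be used), so locker 3 = 1.
The 7 still-open variables draw from only 7 values {3, 5, 7, 9, 11, 13, 15}, so each is used; only locker 5 can be 9, hence locker 5 = 9.
Among the 6 still-open variables, 13 fits only locker 4 (and all 6 values in {3, 5, 7, 11, 13, 15} must be used), so locker 4 = 13.
The 5 still-open variables together cover exactly {3, 5, 7, 11, 15} — 5 values for 5 variables — and 11 appears only in locker 7's list, so locker 7 = 11.

locker 7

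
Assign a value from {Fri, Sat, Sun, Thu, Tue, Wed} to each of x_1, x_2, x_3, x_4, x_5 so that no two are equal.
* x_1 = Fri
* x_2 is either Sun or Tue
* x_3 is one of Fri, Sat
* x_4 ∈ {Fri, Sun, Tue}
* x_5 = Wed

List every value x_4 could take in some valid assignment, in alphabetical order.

Sun, Tue

x_1 has just one choice, so x_1 = Fri. Strike Fri from x_3, x_4.
x_3 has just one choice, so x_3 = Sat.
That leaves x_5 = Wed.
No further eliminations apply; x_4 can still be any of Sun, Tue.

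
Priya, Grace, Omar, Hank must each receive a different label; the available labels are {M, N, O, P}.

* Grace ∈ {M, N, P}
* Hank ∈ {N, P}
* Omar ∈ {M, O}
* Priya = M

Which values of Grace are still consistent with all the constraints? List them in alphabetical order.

N, P

Priya has just one choice, so Priya = M. Strike M from Grace, Omar.
That leaves Omar = O.
No further eliminations apply; Grace can still be any of N, P.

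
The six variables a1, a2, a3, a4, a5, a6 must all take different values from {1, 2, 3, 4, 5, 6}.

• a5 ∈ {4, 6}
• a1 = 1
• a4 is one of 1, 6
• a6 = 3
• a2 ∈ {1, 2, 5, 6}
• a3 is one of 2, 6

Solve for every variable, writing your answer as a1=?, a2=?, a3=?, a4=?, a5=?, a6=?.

a1's domain is down to {1}, so a1 = 1. Strike 1 from a2, a4.
a4 has just one choice, so a4 = 6. So a2, a3, a5 can't be 6.
a5 must be 4 (only option left).
a6's domain is down to {3}, so a6 = 3.
a3 has just one choice, so a3 = 2. Remove 2 from a2.
a2 has just one choice, so a2 = 5.

a1=1, a2=5, a3=2, a4=6, a5=4, a6=3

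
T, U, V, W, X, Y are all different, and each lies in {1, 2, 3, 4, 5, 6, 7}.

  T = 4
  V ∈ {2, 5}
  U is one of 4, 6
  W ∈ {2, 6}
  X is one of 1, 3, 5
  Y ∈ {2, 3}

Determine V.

5

T must be 4 (only option left). Strike 4 from U.
U has just one choice, so U = 6. Eliminate 6 elsewhere: W.
W must be 2 (only option left). So V, Y can't be 2.
So V = 5.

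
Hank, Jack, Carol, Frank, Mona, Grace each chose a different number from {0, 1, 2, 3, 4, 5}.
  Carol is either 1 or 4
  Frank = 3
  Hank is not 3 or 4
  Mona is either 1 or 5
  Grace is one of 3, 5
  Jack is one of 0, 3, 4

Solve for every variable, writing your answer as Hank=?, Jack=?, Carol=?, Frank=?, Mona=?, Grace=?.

Frank's domain is down to {3}, so Frank = 3. Strike 3 from Jack, Grace.
Grace must be 5 (only option left). So Hank, Mona can't be 5.
Mona's domain is down to {1}, so Mona = 1. Remove 1 from Hank, Carol.
Carol's domain is down to {4}, so Carol = 4. Strike 4 from Jack.
Jack's domain is down to {0}, so Jack = 0. Strike 0 from Hank.
Hank's domain is down to {2}, so Hank = 2.

Hank=2, Jack=0, Carol=4, Frank=3, Mona=1, Grace=5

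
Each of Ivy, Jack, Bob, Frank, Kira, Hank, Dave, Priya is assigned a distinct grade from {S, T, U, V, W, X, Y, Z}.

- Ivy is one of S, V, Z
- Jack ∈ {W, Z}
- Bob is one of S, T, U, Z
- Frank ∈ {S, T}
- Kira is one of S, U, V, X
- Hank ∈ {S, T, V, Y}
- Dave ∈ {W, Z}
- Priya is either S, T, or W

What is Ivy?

The 8 variables draw from only 8 values {S, T, U, V, W, X, Y, Z}, so each is used; only Kira can be X, hence Kira = X.
The 7 still-open variables together cover exactly {S, T, U, V, W, Y, Z} — 7 values for 7 variables — and U appears only in Bob's list, so Bob = U.
The 6 still-open variables together cover exactly {S, T, V, W, Y, Z} — 6 values for 6 variables — and Y appears only in Hank's list, so Hank = Y.
The 5 still-open variables draw from only 5 values {S, T, V, W, Z}, so each is used; only Ivy can be V, hence Ivy = V.

V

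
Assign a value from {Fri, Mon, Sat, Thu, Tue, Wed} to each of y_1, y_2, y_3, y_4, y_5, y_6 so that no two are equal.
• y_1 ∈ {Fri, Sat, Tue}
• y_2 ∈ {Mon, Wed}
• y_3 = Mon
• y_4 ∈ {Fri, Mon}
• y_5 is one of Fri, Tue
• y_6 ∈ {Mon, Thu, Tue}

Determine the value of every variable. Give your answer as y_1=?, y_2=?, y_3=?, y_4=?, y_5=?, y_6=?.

y_1=Sat, y_2=Wed, y_3=Mon, y_4=Fri, y_5=Tue, y_6=Thu

y_3 has just one choice, so y_3 = Mon. Strike Mon from y_2, y_4, y_6.
y_4's domain is down to {Fri}, so y_4 = Fri. Remove Fri from y_1, y_5.
y_5 must be Tue (only option left). Strike Tue from y_1, y_6.
That leaves y_6 = Thu.
That leaves y_1 = Sat.
y_2 must be Wed (only option left).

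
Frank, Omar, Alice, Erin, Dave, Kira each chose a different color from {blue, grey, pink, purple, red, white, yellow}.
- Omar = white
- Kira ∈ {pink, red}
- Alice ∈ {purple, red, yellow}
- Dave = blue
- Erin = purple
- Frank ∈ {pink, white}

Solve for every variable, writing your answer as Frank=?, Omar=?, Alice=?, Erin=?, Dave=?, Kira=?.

Omar must be white (only option left). Remove white from Frank.
That leaves Erin = purple. Eliminate purple elsewhere: Alice.
Dave must be blue (only option left).
Frank has just one choice, so Frank = pink. So Kira can't be pink.
Kira must be red (only option left). So Alice can't be red.
Alice must be yellow (only option left).

Frank=pink, Omar=white, Alice=yellow, Erin=purple, Dave=blue, Kira=red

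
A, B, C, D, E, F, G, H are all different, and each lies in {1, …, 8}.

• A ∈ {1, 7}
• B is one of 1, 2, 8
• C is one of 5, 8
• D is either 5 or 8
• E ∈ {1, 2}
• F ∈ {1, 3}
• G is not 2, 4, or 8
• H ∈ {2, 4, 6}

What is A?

Among the 8 variables, 4 fits only H (and all 8 values in {1, 2, 3, 4, 5, 6, 7, 8} must be used), so H = 4.
Among the 7 still-open variables, 6 fits only G (and all 7 values in {1, 2, 3, 5, 6, 7, 8} must be used), so G = 6.
The 6 still-open variables together cover exactly {1, 2, 3, 5, 7, 8} — 6 values for 6 variables — and 3 appears only in F's list, so F = 3.
Among the 5 still-open variables, 7 fits only A (and all 5 values in {1, 2, 5, 7, 8} must be used), so A = 7.

7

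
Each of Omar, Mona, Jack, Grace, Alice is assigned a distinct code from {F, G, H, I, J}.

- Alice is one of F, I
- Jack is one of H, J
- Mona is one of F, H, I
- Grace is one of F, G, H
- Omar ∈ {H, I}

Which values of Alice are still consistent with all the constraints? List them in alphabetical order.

F, I

The 5 variables draw from only 5 values {F, G, H, I, J}, so each is used; only Grace can be G, hence Grace = G.
The 4 still-open variables together cover exactly {F, H, I, J} — 4 values for 4 variables — and J appears only in Jack's list, so Jack = J.
No further eliminations apply; Alice can still be any of F, I.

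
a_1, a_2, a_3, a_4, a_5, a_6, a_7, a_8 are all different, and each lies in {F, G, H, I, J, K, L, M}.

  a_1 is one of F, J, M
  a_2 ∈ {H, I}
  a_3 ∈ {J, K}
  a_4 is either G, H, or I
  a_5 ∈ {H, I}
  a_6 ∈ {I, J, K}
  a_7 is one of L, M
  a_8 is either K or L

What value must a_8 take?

The 8 variables draw from only 8 values {F, G, H, I, J, K, L, M}, so each is used; only a_1 can be F, hence a_1 = F.
The 7 still-open variables draw from only 7 values {G, H, I, J, K, L, M}, so each is used; only a_4 can be G, hence a_4 = G.
The 6 still-open variables together cover exactly {H, I, J, K, L, M} — 6 values for 6 variables — and M appears only in a_7's list, so a_7 = M.
Among the 5 still-open variables, L fits only a_8 (and all 5 values in {H, I, J, K, L} must be used), so a_8 = L.

L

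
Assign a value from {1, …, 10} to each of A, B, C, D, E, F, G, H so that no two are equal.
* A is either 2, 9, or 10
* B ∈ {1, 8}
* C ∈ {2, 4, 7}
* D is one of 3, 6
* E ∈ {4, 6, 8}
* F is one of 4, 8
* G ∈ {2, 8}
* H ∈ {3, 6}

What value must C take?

7

D and H between them cover only {3, 6} — a naked pair. Remove those values from E.
E and F share exactly the 2 values {4, 8}; by pigeonhole those values go to them, so strike 4, 8 from B, C, G.
B must be 1 (only option left).
G has just one choice, so G = 2. So A, C can't be 2.
So C = 7.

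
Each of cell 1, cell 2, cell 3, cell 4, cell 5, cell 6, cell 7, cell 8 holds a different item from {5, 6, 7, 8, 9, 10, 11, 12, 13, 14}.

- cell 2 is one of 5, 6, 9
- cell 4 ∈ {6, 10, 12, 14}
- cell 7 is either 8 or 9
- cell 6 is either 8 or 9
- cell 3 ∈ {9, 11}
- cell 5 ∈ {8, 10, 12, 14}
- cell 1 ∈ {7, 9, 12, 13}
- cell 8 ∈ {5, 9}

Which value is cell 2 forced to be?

6

cell 6 and cell 7 between them cover only {8, 9} — a naked pair. Remove those values from cell 1, cell 2, cell 3, cell 5, cell 8.
cell 3's domain is down to {11}, so cell 3 = 11.
That leaves cell 8 = 5. Remove 5 from cell 2.
So cell 2 = 6.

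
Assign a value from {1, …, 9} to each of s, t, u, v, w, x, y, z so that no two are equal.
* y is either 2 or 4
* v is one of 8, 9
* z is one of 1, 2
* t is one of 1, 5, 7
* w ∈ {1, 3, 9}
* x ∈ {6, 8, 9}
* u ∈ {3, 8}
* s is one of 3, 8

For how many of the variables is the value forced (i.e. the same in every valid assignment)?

The 2 variables s and u are confined to {3, 8}, which locks those values in; drop them from v, w, x.
v must be 9 (only option left). Remove 9 from w, x.
That leaves w = 1. Eliminate 1 elsewhere: t, z.
x has just one choice, so x = 6.
That leaves z = 2. So y can't be 2.
y's domain is down to {4}, so y = 4.
Determined: v=9, w=1, x=6, y=4, z=2. The other variables each still have more than one consistent value. That makes 5.

5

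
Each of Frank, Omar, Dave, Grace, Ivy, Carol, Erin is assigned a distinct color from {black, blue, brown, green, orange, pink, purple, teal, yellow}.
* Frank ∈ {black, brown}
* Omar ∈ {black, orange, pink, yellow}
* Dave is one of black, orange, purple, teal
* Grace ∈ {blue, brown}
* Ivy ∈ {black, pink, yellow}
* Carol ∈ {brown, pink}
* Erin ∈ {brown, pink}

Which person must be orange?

Omar

Carol and Erin share exactly the 2 values {brown, pink}; by pigeonhole those values go to them, so strike brown, pink from Frank, Omar, Grace, Ivy.
Frank's domain is down to {black}, so Frank = black. Strike black from Omar, Dave, Ivy.
That leaves Grace = blue.
Ivy must be yellow (only option left). Strike yellow from Omar.
So orange goes to Omar.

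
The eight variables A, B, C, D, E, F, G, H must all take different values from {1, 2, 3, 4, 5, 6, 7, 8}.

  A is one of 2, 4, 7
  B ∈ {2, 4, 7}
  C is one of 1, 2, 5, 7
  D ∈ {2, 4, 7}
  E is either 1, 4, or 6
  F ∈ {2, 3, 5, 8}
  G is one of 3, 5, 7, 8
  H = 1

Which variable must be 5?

C

H must be 1 (only option left). Eliminate 1 elsewhere: C, E.
The 7 still-open variables draw from only 7 values {2, 3, 4, 5, 6, 7, 8}, so each is used; only E can be 6, hence E = 6.
A, B, D share exactly the 3 values {2, 4, 7}; by pigeonhole those values go to them, so strike 2, 4, 7 from C, F, G.
So 5 goes to C.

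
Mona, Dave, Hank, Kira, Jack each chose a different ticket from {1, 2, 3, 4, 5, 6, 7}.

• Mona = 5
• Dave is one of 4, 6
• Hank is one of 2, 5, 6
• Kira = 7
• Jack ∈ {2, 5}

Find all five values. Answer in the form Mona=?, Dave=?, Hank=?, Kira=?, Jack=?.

Mona has just one choice, so Mona = 5. Eliminate 5 elsewhere: Hank, Jack.
Kira has just one choice, so Kira = 7.
Jack must be 2 (only option left). Remove 2 from Hank.
Hank has just one choice, so Hank = 6. Remove 6 from Dave.
That leaves Dave = 4.

Mona=5, Dave=4, Hank=6, Kira=7, Jack=2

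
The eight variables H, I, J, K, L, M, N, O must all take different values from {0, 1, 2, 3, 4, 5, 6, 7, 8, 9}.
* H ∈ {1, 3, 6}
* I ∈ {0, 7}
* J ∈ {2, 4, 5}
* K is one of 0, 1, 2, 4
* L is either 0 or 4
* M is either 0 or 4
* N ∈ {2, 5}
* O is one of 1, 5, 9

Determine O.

The 2 variables L and M are confined to {0, 4}, which locks those values in; drop them from I, J, K.
I has just one choice, so I = 7.
J and N between them cover only {2, 5} — a naked pair. Remove those values from K, O.
K has just one choice, so K = 1. Eliminate 1 elsewhere: H, O.
So O = 9.

9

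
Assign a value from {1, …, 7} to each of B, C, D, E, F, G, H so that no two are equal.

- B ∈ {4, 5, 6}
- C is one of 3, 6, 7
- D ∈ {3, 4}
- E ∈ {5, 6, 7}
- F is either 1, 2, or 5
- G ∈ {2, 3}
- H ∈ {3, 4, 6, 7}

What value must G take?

2

The 7 variables together cover exactly {1, 2, 3, 4, 5, 6, 7} — 7 values for 7 variables — and 1 appears only in F's list, so F = 1.
The 6 still-open variables together cover exactly {2, 3, 4, 5, 6, 7} — 6 values for 6 variables — and 2 appears only in G's list, so G = 2.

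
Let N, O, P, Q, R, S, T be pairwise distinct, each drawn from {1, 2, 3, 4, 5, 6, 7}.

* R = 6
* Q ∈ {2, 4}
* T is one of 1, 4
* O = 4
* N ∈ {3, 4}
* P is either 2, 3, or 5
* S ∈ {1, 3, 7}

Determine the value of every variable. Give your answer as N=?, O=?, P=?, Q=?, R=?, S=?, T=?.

O has just one choice, so O = 4. Strike 4 from N, Q, T.
Q's domain is down to {2}, so Q = 2. Eliminate 2 elsewhere: P.
R must be 6 (only option left).
That leaves T = 1. Eliminate 1 elsewhere: S.
N must be 3 (only option left). Strike 3 from P, S.
P must be 5 (only option left).
That leaves S = 7.

N=3, O=4, P=5, Q=2, R=6, S=7, T=1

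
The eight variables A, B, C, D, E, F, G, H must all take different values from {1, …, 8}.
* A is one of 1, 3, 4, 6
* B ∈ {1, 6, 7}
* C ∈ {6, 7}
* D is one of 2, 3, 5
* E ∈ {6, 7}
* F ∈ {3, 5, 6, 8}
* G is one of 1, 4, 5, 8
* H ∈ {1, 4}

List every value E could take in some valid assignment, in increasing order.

6, 7

Among the 8 variables, 2 fits only D (and all 8 values in {1, 2, 3, 4, 5, 6, 7, 8} must be used), so D = 2.
C and E share exactly the 2 values {6, 7}; by pigeonhole those values go to them, so strike 6, 7 from A, B, F.
That leaves B = 1. Remove 1 from A, G, H.
H has just one choice, so H = 4. Eliminate 4 elsewhere: A, G.
A must be 3 (only option left). Eliminate 3 elsewhere: F.
No further eliminations apply; E can still be any of 6, 7.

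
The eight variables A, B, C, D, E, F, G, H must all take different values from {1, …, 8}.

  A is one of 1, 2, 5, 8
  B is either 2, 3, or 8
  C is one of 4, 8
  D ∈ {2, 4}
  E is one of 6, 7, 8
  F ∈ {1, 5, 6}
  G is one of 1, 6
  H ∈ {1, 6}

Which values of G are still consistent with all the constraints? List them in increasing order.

1, 6

Among the 8 variables, 3 fits only B (and all 8 values in {1, 2, 3, 4, 5, 6, 7, 8} must be used), so B = 3.
The 7 still-open variables together cover exactly {1, 2, 4, 5, 6, 7, 8} — 7 values for 7 variables — and 7 appears only in E's list, so E = 7.
The 2 variables G and H are confined to {1, 6}, which locks those values in; drop them from A, F.
That leaves F = 5. Remove 5 from A.
No further eliminations apply; G can still be any of 1, 6.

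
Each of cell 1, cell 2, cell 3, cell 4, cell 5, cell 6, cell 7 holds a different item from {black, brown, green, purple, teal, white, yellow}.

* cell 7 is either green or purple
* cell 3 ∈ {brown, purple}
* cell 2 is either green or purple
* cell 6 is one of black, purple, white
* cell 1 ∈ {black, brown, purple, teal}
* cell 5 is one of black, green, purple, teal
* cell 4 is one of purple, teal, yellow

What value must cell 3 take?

The 7 variables together cover exactly {black, brown, green, purple, teal, white, yellow} — 7 values for 7 variables — and white appears only in cell 6's list, so cell 6 = white.
Among the 6 still-open variables, yellow fits only cell 4 (and all 6 values in {black, brown, green, purple, teal, yellow} must be used), so cell 4 = yellow.
cell 2 and cell 7 share exactly the 2 values {green, purple}; by pigeonhole those values go to them, so strike green, purple from cell 1, cell 3, cell 5.
So cell 3 = brown.

brown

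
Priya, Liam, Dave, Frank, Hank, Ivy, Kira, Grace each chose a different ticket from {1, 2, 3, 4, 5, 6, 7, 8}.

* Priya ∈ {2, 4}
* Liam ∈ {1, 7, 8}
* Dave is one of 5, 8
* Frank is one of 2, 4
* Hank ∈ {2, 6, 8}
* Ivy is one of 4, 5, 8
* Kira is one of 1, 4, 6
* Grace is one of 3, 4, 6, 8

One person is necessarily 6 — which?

Hank

The 8 variables together cover exactly {1, 2, 3, 4, 5, 6, 7, 8} — 8 values for 8 variables — and 3 appears only in Grace's list, so Grace = 3.
The 7 still-open variables draw from only 7 values {1, 2, 4, 5, 6, 7, 8}, so each is used; only Liam can be 7, hence Liam = 7.
Among the 6 still-open variables, 1 fits only Kira (and all 6 values in {1, 2, 4, 5, 6, 8} must be used), so Kira = 1.
Among the 5 still-open variables, 6 fits only Hank (and all 5 values in {2, 4, 5, 6, 8} must be used), so Hank = 6.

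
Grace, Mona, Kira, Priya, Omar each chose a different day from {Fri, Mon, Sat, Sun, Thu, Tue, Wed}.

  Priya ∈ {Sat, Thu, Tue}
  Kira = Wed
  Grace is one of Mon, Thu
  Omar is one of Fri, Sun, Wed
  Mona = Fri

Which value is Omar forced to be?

Mona has just one choice, so Mona = Fri. So Omar can't be Fri.
Kira must be Wed (only option left). So Omar can't be Wed.
So Omar = Sun.

Sun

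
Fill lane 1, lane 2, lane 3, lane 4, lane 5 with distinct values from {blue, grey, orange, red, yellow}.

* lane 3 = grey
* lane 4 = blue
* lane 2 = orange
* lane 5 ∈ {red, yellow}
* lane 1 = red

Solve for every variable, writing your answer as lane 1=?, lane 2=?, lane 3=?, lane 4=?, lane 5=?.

lane 1=red, lane 2=orange, lane 3=grey, lane 4=blue, lane 5=yellow

lane 1's domain is down to {red}, so lane 1 = red. Strike red from lane 5.
lane 2 must be orange (only option left).
That leaves lane 3 = grey.
lane 4's domain is down to {blue}, so lane 4 = blue.
lane 5 has just one choice, so lane 5 = yellow.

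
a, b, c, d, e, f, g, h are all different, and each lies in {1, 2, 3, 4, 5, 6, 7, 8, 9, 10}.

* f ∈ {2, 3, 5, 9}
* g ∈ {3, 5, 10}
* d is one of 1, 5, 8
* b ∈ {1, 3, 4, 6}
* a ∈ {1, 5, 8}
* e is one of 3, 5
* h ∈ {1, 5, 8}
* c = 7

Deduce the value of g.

10

c has just one choice, so c = 7.
a, d, h share exactly the 3 values {1, 5, 8}; by pigeonhole those values go to them, so strike 1, 5, 8 from b, e, f, g.
That leaves e = 3. Strike 3 from b, f, g.
So g = 10.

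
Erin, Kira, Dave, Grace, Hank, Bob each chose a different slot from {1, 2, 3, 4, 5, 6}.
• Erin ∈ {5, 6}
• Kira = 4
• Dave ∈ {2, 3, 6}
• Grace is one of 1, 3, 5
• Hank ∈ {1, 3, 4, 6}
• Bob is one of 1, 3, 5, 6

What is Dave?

2

Kira's domain is down to {4}, so Kira = 4. So Hank can't be 4.
Among the 5 still-open variables, 2 fits only Dave (and all 5 values in {1, 2, 3, 5, 6} must be used), so Dave = 2.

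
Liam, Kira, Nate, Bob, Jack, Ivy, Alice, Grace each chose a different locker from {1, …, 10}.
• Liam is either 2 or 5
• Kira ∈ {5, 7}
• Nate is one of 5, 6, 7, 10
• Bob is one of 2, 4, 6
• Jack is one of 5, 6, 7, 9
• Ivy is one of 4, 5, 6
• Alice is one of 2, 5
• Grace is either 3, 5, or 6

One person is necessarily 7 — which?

Kira

The 8 variables together cover exactly {2, 3, 4, 5, 6, 7, 9, 10} — 8 values for 8 variables — and 3 appears only in Grace's list, so Grace = 3.
The 7 still-open variables together cover exactly {2, 4, 5, 6, 7, 9, 10} — 7 values for 7 variables — and 9 appears only in Jack's list, so Jack = 9.
The 6 still-open variables draw from only 6 values {2, 4, 5, 6, 7, 10}, so each is used; only Nate can be 10, hence Nate = 10.
The 5 still-open variables together cover exactly {2, 4, 5, 6, 7} — 5 values for 5 variables — and 7 appears only in Kira's list, so Kira = 7.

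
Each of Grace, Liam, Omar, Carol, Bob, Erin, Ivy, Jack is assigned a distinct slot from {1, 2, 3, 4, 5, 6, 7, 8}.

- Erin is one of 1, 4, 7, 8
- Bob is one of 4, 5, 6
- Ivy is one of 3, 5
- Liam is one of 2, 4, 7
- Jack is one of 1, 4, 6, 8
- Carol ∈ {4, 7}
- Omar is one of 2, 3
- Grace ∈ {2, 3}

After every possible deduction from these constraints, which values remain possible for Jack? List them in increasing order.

Grace and Omar between them cover only {2, 3} — a naked pair. Remove those values from Liam, Ivy.
Ivy must be 5 (only option left). Strike 5 from Bob.
The 2 variables Liam and Carol are confined to {4, 7}, which locks those values in; drop them from Bob, Erin, Jack.
Bob's domain is down to {6}, so Bob = 6. So Jack can't be 6.
No further eliminations apply; Jack can still be any of 1, 8.

1, 8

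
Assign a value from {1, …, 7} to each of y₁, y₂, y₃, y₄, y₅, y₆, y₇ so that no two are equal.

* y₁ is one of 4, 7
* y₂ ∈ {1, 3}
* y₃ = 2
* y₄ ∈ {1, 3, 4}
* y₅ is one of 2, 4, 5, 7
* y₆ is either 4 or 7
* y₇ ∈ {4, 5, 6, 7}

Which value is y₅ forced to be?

5

y₃ has just one choice, so y₃ = 2. Strike 2 from y₅.
The 6 still-open variables together cover exactly {1, 3, 4, 5, 6, 7} — 6 values for 6 variables — and 6 appears only in y₇'s list, so y₇ = 6.
Among the 5 still-open variables, 5 fits only y₅ (and all 5 values in {1, 3, 4, 5, 7} must be used), so y₅ = 5.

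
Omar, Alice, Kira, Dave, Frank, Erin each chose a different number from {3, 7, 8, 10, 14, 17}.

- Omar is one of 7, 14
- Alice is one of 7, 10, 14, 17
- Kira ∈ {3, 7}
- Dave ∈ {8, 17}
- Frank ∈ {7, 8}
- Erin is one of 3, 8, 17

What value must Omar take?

Among the 6 variables, 10 fits only Alice (and all 6 values in {3, 7, 8, 10, 14, 17} must be used), so Alice = 10.
The 5 still-open variables together cover exactly {3, 7, 8, 14, 17} — 5 values for 5 variables — and 14 appears only in Omar's list, so Omar = 14.

14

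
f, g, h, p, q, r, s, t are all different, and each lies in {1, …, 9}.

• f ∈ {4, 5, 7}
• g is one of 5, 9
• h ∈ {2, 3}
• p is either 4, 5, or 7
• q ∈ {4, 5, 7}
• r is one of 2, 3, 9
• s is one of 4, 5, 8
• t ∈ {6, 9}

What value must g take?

Among the 8 variables, 6 fits only t (and all 8 values in {2, 3, 4, 5, 6, 7, 8, 9} must be used), so t = 6.
The 7 still-open variables together cover exactly {2, 3, 4, 5, 7, 8, 9} — 7 values for 7 variables — and 8 appears only in s's list, so s = 8.
f, p, q between them cover only {4, 5, 7} — a naked triple. Remove those values from g.
So g = 9.

9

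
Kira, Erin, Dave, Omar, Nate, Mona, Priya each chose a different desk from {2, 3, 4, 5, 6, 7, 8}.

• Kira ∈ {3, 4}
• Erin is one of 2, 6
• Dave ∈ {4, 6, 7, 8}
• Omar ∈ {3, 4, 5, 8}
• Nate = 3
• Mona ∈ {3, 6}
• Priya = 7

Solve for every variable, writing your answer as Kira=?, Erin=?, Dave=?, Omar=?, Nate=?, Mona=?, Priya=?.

Nate's domain is down to {3}, so Nate = 3. Strike 3 from Kira, Omar, Mona.
Mona's domain is down to {6}, so Mona = 6. So Erin, Dave can't be 6.
Priya must be 7 (only option left). Eliminate 7 elsewhere: Dave.
Kira has just one choice, so Kira = 4. Remove 4 from Dave, Omar.
Erin must be 2 (only option left).
Dave's domain is down to {8}, so Dave = 8. Strike 8 from Omar.
Omar must be 5 (only option left).

Kira=4, Erin=2, Dave=8, Omar=5, Nate=3, Mona=6, Priya=7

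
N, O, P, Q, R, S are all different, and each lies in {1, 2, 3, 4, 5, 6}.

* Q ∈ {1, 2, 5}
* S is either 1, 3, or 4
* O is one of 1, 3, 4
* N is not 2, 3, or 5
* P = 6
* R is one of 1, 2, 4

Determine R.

2

P has just one choice, so P = 6. Strike 6 from N.
The 5 still-open variables draw from only 5 values {1, 2, 3, 4, 5}, so each is used; only Q can be 5, hence Q = 5.
The 4 still-open variables draw from only 4 values {1, 2, 3, 4}, so each is used; only R can be 2, hence R = 2.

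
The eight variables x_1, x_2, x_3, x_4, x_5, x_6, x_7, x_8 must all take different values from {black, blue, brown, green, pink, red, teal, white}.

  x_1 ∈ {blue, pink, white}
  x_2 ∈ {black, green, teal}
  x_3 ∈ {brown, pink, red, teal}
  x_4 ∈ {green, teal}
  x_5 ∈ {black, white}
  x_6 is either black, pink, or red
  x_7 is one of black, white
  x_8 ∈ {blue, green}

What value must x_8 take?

Among the 8 variables, brown fits only x_3 (and all 8 values in {black, blue, brown, green, pink, red, teal, white} must be used), so x_3 = brown.
The 7 still-open variables together cover exactly {black, blue, green, pink, red, teal, white} — 7 values for 7 variables — and red appears only in x_6's list, so x_6 = red.
The 6 still-open variables together cover exactly {black, blue, green, pink, teal, white} — 6 values for 6 variables — and pink appears only in x_1's list, so x_1 = pink.
Among the 5 still-open variables, blue fits only x_8 (and all 5 values in {black, blue, green, teal, white} must be used), so x_8 = blue.

blue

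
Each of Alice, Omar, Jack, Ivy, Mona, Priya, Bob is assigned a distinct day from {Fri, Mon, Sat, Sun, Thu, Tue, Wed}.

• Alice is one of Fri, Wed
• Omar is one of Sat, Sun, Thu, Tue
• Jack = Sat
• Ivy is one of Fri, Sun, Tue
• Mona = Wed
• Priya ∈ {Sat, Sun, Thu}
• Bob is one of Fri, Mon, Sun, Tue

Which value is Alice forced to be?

Jack must be Sat (only option left). Remove Sat from Omar, Priya.
That leaves Mona = Wed. Eliminate Wed elsewhere: Alice.
So Alice = Fri.

Fri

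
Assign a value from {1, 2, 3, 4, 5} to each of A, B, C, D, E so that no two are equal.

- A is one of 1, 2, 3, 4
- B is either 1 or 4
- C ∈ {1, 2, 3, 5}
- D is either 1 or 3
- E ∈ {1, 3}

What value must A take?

2

Among the 5 variables, 5 fits only C (and all 5 values in {1, 2, 3, 4, 5} must be used), so C = 5.
The 4 still-open variables together cover exactly {1, 2, 3, 4} — 4 values for 4 variables — and 2 appears only in A's list, so A = 2.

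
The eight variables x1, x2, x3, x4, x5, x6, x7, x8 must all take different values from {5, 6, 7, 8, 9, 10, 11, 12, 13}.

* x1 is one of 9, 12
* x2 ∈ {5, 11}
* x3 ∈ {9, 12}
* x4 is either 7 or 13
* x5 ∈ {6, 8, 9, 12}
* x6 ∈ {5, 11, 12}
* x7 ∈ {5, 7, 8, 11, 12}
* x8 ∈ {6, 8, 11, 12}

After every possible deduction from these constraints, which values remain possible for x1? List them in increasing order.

Among the 8 variables, 13 fits only x4 (and all 8 values in {5, 6, 7, 8, 9, 11, 12, 13} must be used), so x4 = 13.
The 7 still-open variables together cover exactly {5, 6, 7, 8, 9, 11, 12} — 7 values for 7 variables — and 7 appears only in x7's list, so x7 = 7.
x1 and x3 between them cover only {9, 12} — a naked pair. Remove those values from x5, x6, x8.
The 2 variables x2 and x6 are confined to {5, 11}, which locks those values in; drop them from x8.
No further eliminations apply; x1 can still be any of 9, 12.

9, 12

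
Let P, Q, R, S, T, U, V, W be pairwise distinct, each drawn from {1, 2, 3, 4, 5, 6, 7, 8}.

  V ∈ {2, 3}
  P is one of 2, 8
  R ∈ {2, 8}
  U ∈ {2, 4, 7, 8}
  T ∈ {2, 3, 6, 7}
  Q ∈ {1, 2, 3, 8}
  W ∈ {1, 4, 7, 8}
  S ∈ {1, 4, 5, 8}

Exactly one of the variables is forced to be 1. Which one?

The 8 variables together cover exactly {1, 2, 3, 4, 5, 6, 7, 8} — 8 values for 8 variables — and 5 appears only in S's list, so S = 5.
Among the 7 still-open variables, 6 fits only T (and all 7 values in {1, 2, 3, 4, 6, 7, 8} must be used), so T = 6.
P and R share exactly the 2 values {2, 8}; by pigeonhole those values go to them, so strike 2, 8 from Q, U, V, W.
V must be 3 (only option left). Strike 3 from Q.
So 1 goes to Q.

Q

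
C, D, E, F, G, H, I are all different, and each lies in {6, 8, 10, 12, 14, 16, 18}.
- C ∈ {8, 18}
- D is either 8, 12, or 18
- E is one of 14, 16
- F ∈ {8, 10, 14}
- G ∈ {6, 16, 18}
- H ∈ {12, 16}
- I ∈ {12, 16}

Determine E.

The 7 variables draw from only 7 values {6, 8, 10, 12, 14, 16, 18}, so each is used; only G can be 6, hence G = 6.
Among the 6 still-open variables, 10 fits only F (and all 6 values in {8, 10, 12, 14, 16, 18} must be used), so F = 10.
Among the 5 still-open variables, 14 fits only E (and all 5 values in {8, 12, 14, 16, 18} must be used), so E = 14.

14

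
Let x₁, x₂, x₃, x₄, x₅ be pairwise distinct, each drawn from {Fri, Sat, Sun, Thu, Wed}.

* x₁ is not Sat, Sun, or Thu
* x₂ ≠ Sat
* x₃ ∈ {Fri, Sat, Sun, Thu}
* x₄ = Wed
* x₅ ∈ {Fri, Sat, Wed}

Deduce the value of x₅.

Sat

x₄'s domain is down to {Wed}, so x₄ = Wed. Eliminate Wed elsewhere: x₁, x₂, x₅.
x₁ has just one choice, so x₁ = Fri. Remove Fri from x₂, x₃, x₅.
So x₅ = Sat.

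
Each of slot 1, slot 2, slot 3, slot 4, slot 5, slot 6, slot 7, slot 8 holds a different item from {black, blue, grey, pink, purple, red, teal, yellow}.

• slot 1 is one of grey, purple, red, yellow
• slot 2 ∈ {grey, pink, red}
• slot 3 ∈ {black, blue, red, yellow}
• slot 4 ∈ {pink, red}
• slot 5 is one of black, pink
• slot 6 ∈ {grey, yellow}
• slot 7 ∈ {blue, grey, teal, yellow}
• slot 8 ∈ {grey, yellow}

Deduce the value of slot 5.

black

Among the 8 variables, purple fits only slot 1 (and all 8 values in {black, blue, grey, pink, purple, red, teal, yellow} must be used), so slot 1 = purple.
The 7 still-open variables draw from only 7 values {black, blue, grey, pink, red, teal, yellow}, so each is used; only slot 7 can be teal, hence slot 7 = teal.
The 6 still-open variables together cover exactly {black, blue, grey, pink, red, yellow} — 6 values for 6 variables — and blue appears only in slot 3's list, so slot 3 = blue.
Among the 5 still-open variables, black fits only slot 5 (and all 5 values in {black, grey, pink, red, yellow} must be used), so slot 5 = black.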